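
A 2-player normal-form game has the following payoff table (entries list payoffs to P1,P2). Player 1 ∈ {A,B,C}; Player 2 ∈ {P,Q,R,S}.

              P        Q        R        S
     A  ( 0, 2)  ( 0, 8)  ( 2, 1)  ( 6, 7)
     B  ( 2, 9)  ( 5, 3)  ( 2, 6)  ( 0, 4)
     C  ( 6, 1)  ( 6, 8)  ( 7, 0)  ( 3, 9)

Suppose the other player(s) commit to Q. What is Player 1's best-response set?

BR_1 = {C}

u_1(A vs Q) = 0
u_1(B vs Q) = 5
u_1(C vs Q) = 6
max payoff 6 at {C}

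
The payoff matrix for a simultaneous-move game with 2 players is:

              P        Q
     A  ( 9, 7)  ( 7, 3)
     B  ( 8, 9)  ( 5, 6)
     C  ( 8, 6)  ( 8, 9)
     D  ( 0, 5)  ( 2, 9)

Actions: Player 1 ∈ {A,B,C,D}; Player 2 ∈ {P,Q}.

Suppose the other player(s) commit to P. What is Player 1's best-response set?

P1 best: {A}

u_1(A vs P) = 9
u_1(B vs P) = 8
u_1(C vs P) = 8
u_1(D vs P) = 0
max payoff 9 at {A}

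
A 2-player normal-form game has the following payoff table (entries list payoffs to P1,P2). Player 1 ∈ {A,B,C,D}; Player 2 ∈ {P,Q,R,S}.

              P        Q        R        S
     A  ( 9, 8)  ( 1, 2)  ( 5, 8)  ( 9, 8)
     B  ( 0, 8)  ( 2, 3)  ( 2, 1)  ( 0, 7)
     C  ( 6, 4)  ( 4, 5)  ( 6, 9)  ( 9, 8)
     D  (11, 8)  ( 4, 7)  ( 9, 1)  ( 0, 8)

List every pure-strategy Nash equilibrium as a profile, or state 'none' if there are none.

PSNE = {(A,S), (D,P)}

(A,P): not NE [P1→D gives 11>9]
(A,Q): not NE [P1→D gives 4>1; P2→S gives 8>2]
(A,R): not NE [P1→D gives 9>5]
(A,S): NE
(B,P): not NE [P1→D gives 11>0]
(B,Q): not NE [P1→D gives 4>2; P2→P gives 8>3]
(B,R): not NE [P1→D gives 9>2; P2→P gives 8>1]
(B,S): not NE [P1→C gives 9>0; P2→P gives 8>7]
(C,P): not NE [P1→D gives 11>6; P2→R gives 9>4]
(C,Q): not NE [P2→R gives 9>5]
(C,R): not NE [P1→D gives 9>6]
(C,S): not NE [P2→R gives 9>8]
(D,P): NE
(D,Q): not NE [P2→S gives 8>7]
(D,R): not NE [P2→S gives 8>1]
(D,S): not NE [P1→C gives 9>0]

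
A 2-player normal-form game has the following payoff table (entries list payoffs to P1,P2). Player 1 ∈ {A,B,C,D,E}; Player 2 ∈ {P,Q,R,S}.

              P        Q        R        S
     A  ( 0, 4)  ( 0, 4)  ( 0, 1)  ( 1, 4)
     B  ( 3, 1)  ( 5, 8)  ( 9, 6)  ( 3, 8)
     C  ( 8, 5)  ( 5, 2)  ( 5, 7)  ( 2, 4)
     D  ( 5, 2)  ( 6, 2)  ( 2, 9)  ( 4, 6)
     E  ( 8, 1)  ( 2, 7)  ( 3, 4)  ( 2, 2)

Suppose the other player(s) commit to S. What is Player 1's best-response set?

argmax u_1 = {D}

u_1(A vs S) = 1
u_1(B vs S) = 3
u_1(C vs S) = 2
u_1(D vs S) = 4
u_1(E vs S) = 2
max payoff 4 at {D}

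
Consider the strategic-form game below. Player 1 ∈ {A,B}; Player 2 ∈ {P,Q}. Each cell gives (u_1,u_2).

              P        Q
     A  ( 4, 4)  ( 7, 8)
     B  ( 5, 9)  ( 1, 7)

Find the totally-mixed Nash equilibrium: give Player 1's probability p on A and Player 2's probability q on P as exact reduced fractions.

P1 indiff ⇒ q·4+(1-q)·7 = q·5+(1-q)·1 ⇒ q(-1) = (1-q)(-6) ⇒ q = 6/7
P2 indiff ⇒ p·4+(1-p)·9 = p·8+(1-p)·7 ⇒ p(-4) = (1-p)(-2) ⇒ p = 1/3

p=1/3, q=6/7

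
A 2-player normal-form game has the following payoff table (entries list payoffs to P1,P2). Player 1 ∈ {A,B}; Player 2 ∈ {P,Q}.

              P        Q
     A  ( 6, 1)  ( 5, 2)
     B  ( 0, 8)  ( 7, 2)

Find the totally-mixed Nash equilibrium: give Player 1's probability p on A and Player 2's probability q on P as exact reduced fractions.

P1 indiff ⇒ q·6+(1-q)·5 = q·0+(1-q)·7 ⇒ q(6) = (1-q)(2) ⇒ q = 1/4
P2 indiff ⇒ p·1+(1-p)·8 = p·2+(1-p)·2 ⇒ p(-1) = (1-p)(-6) ⇒ p = 6/7

(p,q) = (6/7, 1/4)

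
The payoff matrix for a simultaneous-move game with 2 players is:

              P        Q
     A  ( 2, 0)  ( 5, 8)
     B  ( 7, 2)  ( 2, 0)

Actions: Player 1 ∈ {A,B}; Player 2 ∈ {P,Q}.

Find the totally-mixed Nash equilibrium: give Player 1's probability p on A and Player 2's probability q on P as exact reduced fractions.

P1 indiff ⇒ q·2+(1-q)·5 = q·7+(1-q)·2 ⇒ q(-5) = (1-q)(-3) ⇒ q = 3/8
P2 indiff ⇒ p·0+(1-p)·2 = p·8+(1-p)·0 ⇒ p(-8) = (1-p)(-2) ⇒ p = 1/5

P1 mixes 1/5 on A; P2 mixes 3/8 on P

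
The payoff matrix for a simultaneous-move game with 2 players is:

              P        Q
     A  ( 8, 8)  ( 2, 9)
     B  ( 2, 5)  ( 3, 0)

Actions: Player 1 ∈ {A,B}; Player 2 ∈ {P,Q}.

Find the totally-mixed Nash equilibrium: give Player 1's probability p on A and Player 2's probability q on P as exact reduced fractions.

(p,q) = (5/6, 1/7)

P1 indiff ⇒ q·8+(1-q)·2 = q·2+(1-q)·3 ⇒ q(6) = (1-q)(1) ⇒ q = 1/7
P2 indiff ⇒ p·8+(1-p)·5 = p·9+(1-p)·0 ⇒ p(-1) = (1-p)(-5) ⇒ p = 5/6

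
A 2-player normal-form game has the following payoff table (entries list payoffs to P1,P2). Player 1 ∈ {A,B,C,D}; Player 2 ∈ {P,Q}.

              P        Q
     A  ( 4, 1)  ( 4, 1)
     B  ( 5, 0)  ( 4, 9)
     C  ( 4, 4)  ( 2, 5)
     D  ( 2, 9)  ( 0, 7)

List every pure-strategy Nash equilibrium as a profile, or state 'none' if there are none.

(A,P): not NE [P1→B gives 5>4]
(A,Q): NE
(B,P): not NE [P2→Q gives 9>0]
(B,Q): NE
(C,P): not NE [P1→B gives 5>4; P2→Q gives 5>4]
(C,Q): not NE [P1→B gives 4>2]
(D,P): not NE [P1→B gives 5>2]
(D,Q): not NE [P1→B gives 4>0; P2→P gives 9>7]

PSNE = {(A,Q), (B,Q)}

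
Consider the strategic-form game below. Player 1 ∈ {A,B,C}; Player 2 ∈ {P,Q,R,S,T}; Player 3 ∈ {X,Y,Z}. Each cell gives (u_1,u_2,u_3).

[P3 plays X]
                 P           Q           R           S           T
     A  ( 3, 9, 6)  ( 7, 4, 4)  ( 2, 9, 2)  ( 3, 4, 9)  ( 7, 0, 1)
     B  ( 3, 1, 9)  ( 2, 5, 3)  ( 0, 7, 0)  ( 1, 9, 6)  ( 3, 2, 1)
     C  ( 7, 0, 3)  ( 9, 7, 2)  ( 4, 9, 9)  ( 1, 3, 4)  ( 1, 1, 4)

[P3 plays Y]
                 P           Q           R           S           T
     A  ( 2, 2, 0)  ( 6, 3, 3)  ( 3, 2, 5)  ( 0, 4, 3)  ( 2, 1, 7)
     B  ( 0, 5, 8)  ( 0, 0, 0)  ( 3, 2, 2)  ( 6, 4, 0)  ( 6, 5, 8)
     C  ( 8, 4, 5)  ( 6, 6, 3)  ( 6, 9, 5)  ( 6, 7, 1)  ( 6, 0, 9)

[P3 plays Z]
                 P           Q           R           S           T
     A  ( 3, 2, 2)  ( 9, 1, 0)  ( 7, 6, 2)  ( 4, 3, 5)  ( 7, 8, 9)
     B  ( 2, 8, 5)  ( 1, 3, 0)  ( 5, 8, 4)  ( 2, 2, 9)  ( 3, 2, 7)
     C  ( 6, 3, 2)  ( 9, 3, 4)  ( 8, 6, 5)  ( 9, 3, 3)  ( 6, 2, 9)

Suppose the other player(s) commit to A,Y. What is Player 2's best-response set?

argmax u_2 = {S}

u_2(P vs A,Y) = 2
u_2(Q vs A,Y) = 3
u_2(R vs A,Y) = 2
u_2(S vs A,Y) = 4
u_2(T vs A,Y) = 1
max payoff 4 at {S}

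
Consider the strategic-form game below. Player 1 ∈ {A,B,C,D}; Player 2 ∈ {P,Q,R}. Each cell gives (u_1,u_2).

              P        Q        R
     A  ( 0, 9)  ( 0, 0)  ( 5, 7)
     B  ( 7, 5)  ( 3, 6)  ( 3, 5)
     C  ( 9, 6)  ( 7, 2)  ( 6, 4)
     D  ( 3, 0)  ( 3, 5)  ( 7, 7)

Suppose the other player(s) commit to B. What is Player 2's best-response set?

u_2(P vs B) = 5
u_2(Q vs B) = 6
u_2(R vs B) = 5
max payoff 6 at {Q}

P2 best: {Q}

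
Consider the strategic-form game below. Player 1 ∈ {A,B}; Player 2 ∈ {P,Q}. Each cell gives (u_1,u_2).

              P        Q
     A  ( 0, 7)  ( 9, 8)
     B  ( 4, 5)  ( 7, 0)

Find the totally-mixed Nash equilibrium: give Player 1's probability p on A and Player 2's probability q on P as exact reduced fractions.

(p,q) = (5/6, 1/3)

P1 indiff ⇒ q·0+(1-q)·9 = q·4+(1-q)·7 ⇒ q(-4) = (1-q)(-2) ⇒ q = 1/3
P2 indiff ⇒ p·7+(1-p)·5 = p·8+(1-p)·0 ⇒ p(-1) = (1-p)(-5) ⇒ p = 5/6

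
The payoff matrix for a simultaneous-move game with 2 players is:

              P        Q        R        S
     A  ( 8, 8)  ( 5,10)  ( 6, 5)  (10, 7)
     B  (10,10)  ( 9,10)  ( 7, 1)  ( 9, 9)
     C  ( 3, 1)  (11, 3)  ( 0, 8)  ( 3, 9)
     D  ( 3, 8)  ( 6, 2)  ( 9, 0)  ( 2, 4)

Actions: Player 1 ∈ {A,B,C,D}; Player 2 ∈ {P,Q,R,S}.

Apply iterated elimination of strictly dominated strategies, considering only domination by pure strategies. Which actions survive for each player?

P2 drop R (S beats it: A:7>5 B:9>1 C:9>8 D:4>0)
P1 drop D (B beats it: P:10>3 Q:9>6 S:9>2)
P1→{A,B,C} P2→{P,Q,S}

Survivors P1:{A,B,C} P2:{P,Q,S}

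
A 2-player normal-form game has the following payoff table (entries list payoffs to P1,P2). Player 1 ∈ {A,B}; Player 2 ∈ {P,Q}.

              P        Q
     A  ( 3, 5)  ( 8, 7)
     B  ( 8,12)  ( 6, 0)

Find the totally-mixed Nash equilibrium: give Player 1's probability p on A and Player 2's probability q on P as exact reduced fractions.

(p,q) = (6/7, 2/7)

P1 indiff ⇒ q·3+(1-q)·8 = q·8+(1-q)·6 ⇒ q(-5) = (1-q)(-2) ⇒ q = 2/7
P2 indiff ⇒ p·5+(1-p)·12 = p·7+(1-p)·0 ⇒ p(-2) = (1-p)(-12) ⇒ p = 6/7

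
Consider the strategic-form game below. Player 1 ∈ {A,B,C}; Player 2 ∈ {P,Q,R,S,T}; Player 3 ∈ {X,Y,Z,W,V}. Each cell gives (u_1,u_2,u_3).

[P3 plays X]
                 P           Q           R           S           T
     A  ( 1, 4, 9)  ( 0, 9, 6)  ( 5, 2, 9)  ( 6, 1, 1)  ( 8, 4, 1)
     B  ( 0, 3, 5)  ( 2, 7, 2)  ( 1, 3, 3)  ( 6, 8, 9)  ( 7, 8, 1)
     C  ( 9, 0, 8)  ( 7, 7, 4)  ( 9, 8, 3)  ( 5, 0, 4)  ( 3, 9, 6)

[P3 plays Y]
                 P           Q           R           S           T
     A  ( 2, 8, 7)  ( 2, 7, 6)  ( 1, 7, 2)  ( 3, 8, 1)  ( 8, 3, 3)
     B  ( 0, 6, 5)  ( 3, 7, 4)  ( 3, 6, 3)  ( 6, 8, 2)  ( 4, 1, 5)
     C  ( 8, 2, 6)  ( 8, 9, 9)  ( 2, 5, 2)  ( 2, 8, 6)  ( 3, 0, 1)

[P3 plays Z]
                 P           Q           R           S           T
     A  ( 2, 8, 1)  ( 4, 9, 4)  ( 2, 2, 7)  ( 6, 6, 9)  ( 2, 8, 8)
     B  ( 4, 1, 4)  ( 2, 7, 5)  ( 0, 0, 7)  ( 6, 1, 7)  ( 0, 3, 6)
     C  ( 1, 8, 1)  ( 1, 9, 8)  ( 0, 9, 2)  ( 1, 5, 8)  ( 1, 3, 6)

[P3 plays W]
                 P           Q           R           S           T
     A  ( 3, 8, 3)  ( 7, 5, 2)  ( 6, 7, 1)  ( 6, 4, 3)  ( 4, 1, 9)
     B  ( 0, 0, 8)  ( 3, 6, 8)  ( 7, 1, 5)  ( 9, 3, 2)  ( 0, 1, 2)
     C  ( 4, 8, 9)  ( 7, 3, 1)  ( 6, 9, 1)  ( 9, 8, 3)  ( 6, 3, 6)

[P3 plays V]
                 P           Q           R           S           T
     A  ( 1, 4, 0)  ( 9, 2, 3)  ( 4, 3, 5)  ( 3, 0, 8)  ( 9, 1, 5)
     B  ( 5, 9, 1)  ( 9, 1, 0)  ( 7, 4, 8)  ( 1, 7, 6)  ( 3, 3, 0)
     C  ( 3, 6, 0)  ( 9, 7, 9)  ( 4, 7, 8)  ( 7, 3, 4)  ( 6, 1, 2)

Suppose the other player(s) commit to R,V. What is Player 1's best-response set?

argmax u_1 = {B}

u_1(A vs R,V) = 4
u_1(B vs R,V) = 7
u_1(C vs R,V) = 4
max payoff 7 at {B}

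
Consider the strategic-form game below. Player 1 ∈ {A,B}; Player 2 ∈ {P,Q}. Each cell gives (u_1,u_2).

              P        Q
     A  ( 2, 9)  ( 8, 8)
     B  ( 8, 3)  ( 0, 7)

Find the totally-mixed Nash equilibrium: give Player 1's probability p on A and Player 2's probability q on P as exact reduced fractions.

P1 indiff ⇒ q·2+(1-q)·8 = q·8+(1-q)·0 ⇒ q(-6) = (1-q)(-8) ⇒ q = 4/7
P2 indiff ⇒ p·9+(1-p)·3 = p·8+(1-p)·7 ⇒ p(1) = (1-p)(4) ⇒ p = 4/5

P1 mixes 4/5 on A; P2 mixes 4/7 on P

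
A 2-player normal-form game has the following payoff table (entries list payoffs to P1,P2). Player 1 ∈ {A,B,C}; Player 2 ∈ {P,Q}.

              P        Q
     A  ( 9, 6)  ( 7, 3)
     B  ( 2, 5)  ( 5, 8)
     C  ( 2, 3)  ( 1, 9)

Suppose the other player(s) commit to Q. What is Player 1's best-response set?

BR_1 = {A}

u_1(A vs Q) = 7
u_1(B vs Q) = 5
u_1(C vs Q) = 1
max payoff 7 at {A}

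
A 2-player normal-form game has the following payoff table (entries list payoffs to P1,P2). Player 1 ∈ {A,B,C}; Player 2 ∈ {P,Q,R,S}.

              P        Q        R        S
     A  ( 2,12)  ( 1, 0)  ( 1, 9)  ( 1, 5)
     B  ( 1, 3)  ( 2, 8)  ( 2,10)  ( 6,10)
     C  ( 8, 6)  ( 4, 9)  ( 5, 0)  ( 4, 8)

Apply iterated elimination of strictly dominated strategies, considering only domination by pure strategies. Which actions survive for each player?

Remaining: P1:{B,C} P2:{Q,R,S}

P1 drop A (C beats it: P:8>2 Q:4>1 R:5>1 S:4>1)
P2 drop P (Q beats it: B:8>3 C:9>6)
P1→{B,C} P2→{Q,R,S}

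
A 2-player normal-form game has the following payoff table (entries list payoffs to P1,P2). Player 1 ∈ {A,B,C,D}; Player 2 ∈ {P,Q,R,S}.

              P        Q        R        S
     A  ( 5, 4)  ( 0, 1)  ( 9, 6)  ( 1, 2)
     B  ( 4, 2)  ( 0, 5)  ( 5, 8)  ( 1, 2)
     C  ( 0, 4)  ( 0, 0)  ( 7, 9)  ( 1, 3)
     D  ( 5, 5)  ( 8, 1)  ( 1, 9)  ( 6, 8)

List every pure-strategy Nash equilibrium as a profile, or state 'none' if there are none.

NE set: (A,R)

(A,P): not NE [P2→R gives 6>4]
(A,Q): not NE [P1→D gives 8>0; P2→R gives 6>1]
(A,R): NE
(A,S): not NE [P1→D gives 6>1; P2→R gives 6>2]
(B,P): not NE [P1→D gives 5>4; P2→R gives 8>2]
(B,Q): not NE [P1→D gives 8>0; P2→R gives 8>5]
(B,R): not NE [P1→A gives 9>5]
(B,S): not NE [P1→D gives 6>1; P2→R gives 8>2]
(C,P): not NE [P1→D gives 5>0; P2→R gives 9>4]
(C,Q): not NE [P1→D gives 8>0; P2→R gives 9>0]
(C,R): not NE [P1→A gives 9>7]
(C,S): not NE [P1→D gives 6>1; P2→R gives 9>3]
(D,P): not NE [P2→R gives 9>5]
(D,Q): not NE [P2→R gives 9>1]
(D,R): not NE [P1→A gives 9>1]
(D,S): not NE [P2→R gives 9>8]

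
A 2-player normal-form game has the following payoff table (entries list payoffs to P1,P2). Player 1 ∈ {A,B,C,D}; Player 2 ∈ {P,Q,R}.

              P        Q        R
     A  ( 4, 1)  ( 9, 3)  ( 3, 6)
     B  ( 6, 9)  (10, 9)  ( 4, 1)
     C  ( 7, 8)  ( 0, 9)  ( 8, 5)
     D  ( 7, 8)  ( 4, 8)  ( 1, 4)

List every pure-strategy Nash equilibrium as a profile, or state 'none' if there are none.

(A,P): not NE [P1→D gives 7>4; P2→R gives 6>1]
(A,Q): not NE [P1→B gives 10>9; P2→R gives 6>3]
(A,R): not NE [P1→C gives 8>3]
(B,P): not NE [P1→D gives 7>6]
(B,Q): NE
(B,R): not NE [P1→C gives 8>4; P2→Q gives 9>1]
(C,P): not NE [P2→Q gives 9>8]
(C,Q): not NE [P1→B gives 10>0]
(C,R): not NE [P2→Q gives 9>5]
(D,P): NE
(D,Q): not NE [P1→B gives 10>4]
(D,R): not NE [P1→C gives 8>1; P2→Q gives 8>4]

NE set: (B,Q), (D,P)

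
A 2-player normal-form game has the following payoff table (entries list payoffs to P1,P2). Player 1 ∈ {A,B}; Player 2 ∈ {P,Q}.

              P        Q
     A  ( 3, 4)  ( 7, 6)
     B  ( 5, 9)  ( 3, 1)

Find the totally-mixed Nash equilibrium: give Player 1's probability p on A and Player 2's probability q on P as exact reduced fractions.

p=4/5, q=2/3

P1 indiff ⇒ q·3+(1-q)·7 = q·5+(1-q)·3 ⇒ q(-2) = (1-q)(-4) ⇒ q = 2/3
P2 indiff ⇒ p·4+(1-p)·9 = p·6+(1-p)·1 ⇒ p(-2) = (1-p)(-8) ⇒ p = 4/5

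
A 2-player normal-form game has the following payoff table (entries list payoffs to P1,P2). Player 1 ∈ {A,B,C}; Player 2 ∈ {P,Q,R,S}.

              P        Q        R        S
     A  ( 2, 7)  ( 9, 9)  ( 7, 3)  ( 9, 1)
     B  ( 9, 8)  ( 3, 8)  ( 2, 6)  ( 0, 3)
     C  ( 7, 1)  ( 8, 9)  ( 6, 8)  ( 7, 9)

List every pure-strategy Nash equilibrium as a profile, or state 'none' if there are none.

Nash profiles: (A,Q), (B,P)

(A,P): not NE [P1→B gives 9>2; P2→Q gives 9>7]
(A,Q): NE
(A,R): not NE [P2→Q gives 9>3]
(A,S): not NE [P2→Q gives 9>1]
(B,P): NE
(B,Q): not NE [P1→A gives 9>3]
(B,R): not NE [P1→A gives 7>2; P2→Q gives 8>6]
(B,S): not NE [P1→A gives 9>0; P2→Q gives 8>3]
(C,P): not NE [P1→B gives 9>7; P2→S gives 9>1]
(C,Q): not NE [P1→A gives 9>8]
(C,R): not NE [P1→A gives 7>6; P2→S gives 9>8]
(C,S): not NE [P1→A gives 9>7]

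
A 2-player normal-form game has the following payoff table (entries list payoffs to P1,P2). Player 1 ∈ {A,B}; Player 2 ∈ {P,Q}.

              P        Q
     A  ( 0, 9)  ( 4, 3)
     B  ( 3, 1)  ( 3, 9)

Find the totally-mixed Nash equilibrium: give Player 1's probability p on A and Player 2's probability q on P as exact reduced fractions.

P1 indiff ⇒ q·0+(1-q)·4 = q·3+(1-q)·3 ⇒ q(-3) = (1-q)(-1) ⇒ q = 1/4
P2 indiff ⇒ p·9+(1-p)·1 = p·3+(1-p)·9 ⇒ p(6) = (1-p)(8) ⇒ p = 4/7

P1 mixes 4/7 on A; P2 mixes 1/4 on P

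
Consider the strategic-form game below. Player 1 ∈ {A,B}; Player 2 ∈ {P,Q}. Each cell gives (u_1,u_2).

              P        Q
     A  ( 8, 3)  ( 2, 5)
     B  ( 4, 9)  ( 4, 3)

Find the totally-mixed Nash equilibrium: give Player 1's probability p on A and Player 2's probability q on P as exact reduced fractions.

P1 mixes 3/4 on A; P2 mixes 1/3 on P

P1 indiff ⇒ q·8+(1-q)·2 = q·4+(1-q)·4 ⇒ q(4) = (1-q)(2) ⇒ q = 1/3
P2 indiff ⇒ p·3+(1-p)·9 = p·5+(1-p)·3 ⇒ p(-2) = (1-p)(-6) ⇒ p = 3/4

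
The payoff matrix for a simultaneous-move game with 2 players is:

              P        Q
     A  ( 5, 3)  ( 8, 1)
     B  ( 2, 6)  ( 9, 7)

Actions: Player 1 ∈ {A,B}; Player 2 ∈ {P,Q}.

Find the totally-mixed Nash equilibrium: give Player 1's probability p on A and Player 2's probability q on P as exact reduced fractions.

P1 indiff ⇒ q·5+(1-q)·8 = q·2+(1-q)·9 ⇒ q(3) = (1-q)(1) ⇒ q = 1/4
P2 indiff ⇒ p·3+(1-p)·6 = p·1+(1-p)·7 ⇒ p(2) = (1-p)(1) ⇒ p = 1/3

p=1/3, q=1/4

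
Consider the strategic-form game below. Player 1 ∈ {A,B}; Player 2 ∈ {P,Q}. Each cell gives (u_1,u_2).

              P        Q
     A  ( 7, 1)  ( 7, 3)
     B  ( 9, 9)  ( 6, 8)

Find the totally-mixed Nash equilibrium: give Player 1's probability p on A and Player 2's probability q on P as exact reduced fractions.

P1 mixes 1/3 on A; P2 mixes 1/3 on P

P1 indiff ⇒ q·7+(1-q)·7 = q·9+(1-q)·6 ⇒ q(-2) = (1-q)(-1) ⇒ q = 1/3
P2 indiff ⇒ p·1+(1-p)·9 = p·3+(1-p)·8 ⇒ p(-2) = (1-p)(-1) ⇒ p = 1/3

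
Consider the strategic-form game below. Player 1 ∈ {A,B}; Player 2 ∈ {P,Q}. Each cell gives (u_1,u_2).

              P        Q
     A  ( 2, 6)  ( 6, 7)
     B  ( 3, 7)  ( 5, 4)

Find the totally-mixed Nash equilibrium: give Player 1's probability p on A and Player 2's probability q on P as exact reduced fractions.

p=3/4, q=1/2

P1 indiff ⇒ q·2+(1-q)·6 = q·3+(1-q)·5 ⇒ q(-1) = (1-q)(-1) ⇒ q = 1/2
P2 indiff ⇒ p·6+(1-p)·7 = p·7+(1-p)·4 ⇒ p(-1) = (1-p)(-3) ⇒ p = 3/4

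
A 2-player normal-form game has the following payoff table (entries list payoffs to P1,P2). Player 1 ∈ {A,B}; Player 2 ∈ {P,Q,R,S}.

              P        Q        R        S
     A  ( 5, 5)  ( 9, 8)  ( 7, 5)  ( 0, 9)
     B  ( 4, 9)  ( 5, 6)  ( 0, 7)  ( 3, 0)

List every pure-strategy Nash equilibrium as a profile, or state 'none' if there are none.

PSNE: ∅

(A,P): not NE [P2→S gives 9>5]
(A,Q): not NE [P2→S gives 9>8]
(A,R): not NE [P2→S gives 9>5]
(A,S): not NE [P1→B gives 3>0]
(B,P): not NE [P1→A gives 5>4]
(B,Q): not NE [P1→A gives 9>5; P2→P gives 9>6]
(B,R): not NE [P1→A gives 7>0; P2→P gives 9>7]
(B,S): not NE [P2→P gives 9>0]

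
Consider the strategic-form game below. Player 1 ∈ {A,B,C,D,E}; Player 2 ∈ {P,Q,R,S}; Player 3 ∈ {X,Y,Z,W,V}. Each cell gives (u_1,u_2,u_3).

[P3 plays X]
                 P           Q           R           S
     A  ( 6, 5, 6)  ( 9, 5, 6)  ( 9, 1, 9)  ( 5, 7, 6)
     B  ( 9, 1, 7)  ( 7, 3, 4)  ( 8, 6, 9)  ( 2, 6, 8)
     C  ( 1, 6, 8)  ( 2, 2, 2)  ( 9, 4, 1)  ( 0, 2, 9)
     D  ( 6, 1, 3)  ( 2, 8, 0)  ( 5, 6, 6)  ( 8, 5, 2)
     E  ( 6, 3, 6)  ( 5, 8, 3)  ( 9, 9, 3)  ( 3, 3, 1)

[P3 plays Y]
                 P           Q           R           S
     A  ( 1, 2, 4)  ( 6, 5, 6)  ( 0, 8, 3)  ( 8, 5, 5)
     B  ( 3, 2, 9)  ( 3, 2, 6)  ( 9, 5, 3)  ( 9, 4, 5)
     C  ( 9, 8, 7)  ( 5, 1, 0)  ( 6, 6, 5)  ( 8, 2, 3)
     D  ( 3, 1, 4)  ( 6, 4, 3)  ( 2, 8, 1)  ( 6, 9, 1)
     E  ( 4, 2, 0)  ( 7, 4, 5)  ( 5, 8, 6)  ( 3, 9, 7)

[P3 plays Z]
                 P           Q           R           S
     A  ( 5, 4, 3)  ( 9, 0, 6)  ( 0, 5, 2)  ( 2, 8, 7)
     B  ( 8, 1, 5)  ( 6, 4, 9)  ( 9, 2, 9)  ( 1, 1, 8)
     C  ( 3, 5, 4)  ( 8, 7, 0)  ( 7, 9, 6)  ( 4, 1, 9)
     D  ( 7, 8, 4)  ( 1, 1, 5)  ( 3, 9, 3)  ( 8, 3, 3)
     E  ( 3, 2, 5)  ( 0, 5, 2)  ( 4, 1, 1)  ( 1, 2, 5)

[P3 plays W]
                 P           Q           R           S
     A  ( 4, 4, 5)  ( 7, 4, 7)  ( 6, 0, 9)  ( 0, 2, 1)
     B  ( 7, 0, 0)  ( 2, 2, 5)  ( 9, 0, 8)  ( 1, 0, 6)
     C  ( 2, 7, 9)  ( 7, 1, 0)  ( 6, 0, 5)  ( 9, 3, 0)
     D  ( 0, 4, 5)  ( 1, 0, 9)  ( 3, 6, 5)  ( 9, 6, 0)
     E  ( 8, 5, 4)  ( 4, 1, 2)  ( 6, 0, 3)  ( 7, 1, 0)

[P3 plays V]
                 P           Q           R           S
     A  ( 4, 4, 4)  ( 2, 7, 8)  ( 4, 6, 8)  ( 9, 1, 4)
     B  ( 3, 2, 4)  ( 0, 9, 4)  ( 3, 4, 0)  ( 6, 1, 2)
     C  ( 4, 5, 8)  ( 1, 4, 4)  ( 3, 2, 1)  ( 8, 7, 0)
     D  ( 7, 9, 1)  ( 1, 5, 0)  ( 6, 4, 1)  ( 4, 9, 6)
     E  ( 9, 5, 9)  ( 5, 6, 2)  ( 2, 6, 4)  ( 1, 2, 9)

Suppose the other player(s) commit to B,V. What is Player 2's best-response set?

BR_2 = {Q}

u_2(P vs B,V) = 2
u_2(Q vs B,V) = 9
u_2(R vs B,V) = 4
u_2(S vs B,V) = 1
max payoff 9 at {Q}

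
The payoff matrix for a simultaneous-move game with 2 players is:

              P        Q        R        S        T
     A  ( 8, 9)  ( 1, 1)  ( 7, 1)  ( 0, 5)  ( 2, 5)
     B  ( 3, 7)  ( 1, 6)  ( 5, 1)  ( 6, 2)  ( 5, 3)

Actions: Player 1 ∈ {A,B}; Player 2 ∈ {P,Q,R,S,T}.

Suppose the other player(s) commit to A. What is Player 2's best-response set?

BR_2 = {P}

u_2(P vs A) = 9
u_2(Q vs A) = 1
u_2(R vs A) = 1
u_2(S vs A) = 5
u_2(T vs A) = 5
max payoff 9 at {P}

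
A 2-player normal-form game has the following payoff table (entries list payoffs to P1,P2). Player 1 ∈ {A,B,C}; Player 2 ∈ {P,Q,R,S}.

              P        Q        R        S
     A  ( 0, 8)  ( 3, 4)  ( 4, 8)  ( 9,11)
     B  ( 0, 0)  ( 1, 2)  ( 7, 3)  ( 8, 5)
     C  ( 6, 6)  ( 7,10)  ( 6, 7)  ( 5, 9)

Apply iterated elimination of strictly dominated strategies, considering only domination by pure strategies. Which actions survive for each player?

P2 drop P (S beats it: A:11>8 B:5>0 C:9>6)
P2 drop R (S beats it: A:11>8 B:5>3 C:9>7)
P1 drop B (A beats it: Q:3>1 S:9>8)
P1→{A,C} P2→{Q,S}

IESDS → P1:{A,C} P2:{Q,S}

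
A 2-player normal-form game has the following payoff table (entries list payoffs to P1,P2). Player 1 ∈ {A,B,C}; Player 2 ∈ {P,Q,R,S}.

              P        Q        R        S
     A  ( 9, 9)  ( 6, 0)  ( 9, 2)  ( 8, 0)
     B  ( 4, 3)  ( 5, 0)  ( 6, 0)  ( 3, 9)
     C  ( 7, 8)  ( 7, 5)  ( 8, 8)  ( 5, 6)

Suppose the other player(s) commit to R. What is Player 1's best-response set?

u_1(A vs R) = 9
u_1(B vs R) = 6
u_1(C vs R) = 8
max payoff 9 at {A}

argmax u_1 = {A}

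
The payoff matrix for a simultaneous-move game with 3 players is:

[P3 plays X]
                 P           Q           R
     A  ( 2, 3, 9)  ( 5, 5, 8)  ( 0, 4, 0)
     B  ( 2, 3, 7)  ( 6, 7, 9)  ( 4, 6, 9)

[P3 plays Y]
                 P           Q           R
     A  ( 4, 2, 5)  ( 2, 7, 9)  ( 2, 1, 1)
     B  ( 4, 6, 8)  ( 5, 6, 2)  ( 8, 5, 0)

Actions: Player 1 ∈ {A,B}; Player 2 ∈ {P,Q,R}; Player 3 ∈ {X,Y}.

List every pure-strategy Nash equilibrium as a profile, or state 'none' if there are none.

(A,P,X): not NE [P2→Q gives 5>3]
(A,P,Y): not NE [P2→Q gives 7>2; P3→X gives 9>5]
(A,Q,X): not NE [P1→B gives 6>5; P3→Y gives 9>8]
(A,Q,Y): not NE [P1→B gives 5>2]
(A,R,X): not NE [P1→B gives 4>0; P2→Q gives 5>4; P3→Y gives 1>0]
(A,R,Y): not NE [P1→B gives 8>2; P2→Q gives 7>1]
(B,P,X): not NE [P2→Q gives 7>3; P3→Y gives 8>7]
(B,P,Y): NE
(B,Q,X): NE
(B,Q,Y): not NE [P3→X gives 9>2]
(B,R,X): not NE [P2→Q gives 7>6]
(B,R,Y): not NE [P2→Q gives 6>5; P3→X gives 9>0]

PSNE = {(B,P,Y), (B,Q,X)}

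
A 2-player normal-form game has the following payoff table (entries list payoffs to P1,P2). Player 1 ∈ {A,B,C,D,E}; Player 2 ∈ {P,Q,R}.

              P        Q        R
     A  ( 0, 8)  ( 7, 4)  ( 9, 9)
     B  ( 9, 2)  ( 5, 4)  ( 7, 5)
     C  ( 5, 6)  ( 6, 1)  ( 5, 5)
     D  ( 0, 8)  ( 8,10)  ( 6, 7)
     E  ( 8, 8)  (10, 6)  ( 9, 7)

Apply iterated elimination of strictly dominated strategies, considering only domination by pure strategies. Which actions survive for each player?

Remaining: P1:{A,B,E} P2:{P,R}

P1 drop C (E beats it: P:8>5 Q:10>6 R:9>5)
P1 drop D (E beats it: P:8>0 Q:10>8 R:9>6)
P2 drop Q (R beats it: A:9>4 B:5>4 E:7>6)
P1→{A,B,E} P2→{P,R}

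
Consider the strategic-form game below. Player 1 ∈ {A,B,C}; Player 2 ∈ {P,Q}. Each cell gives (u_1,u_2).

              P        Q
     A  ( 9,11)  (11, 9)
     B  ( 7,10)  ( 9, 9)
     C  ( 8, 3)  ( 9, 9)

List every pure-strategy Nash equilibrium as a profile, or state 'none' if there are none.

PSNE = {(A,P)}

(A,P): NE
(A,Q): not NE [P2→P gives 11>9]
(B,P): not NE [P1→A gives 9>7]
(B,Q): not NE [P1→A gives 11>9; P2→P gives 10>9]
(C,P): not NE [P1→A gives 9>8; P2→Q gives 9>3]
(C,Q): not NE [P1→A gives 11>9]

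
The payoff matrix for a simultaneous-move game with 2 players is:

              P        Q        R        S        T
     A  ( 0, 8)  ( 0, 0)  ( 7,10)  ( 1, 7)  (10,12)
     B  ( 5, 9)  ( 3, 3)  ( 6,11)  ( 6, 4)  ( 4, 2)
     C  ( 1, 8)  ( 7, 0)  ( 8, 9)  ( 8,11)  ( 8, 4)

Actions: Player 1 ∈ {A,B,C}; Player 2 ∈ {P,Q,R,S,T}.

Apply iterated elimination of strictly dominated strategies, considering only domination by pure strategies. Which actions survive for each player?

P2 drop P (R beats it: A:10>8 B:11>9 C:9>8)
P1 drop B (C beats it: Q:7>3 R:8>6 S:8>6 T:8>4)
P2 drop Q (R beats it: A:10>0 C:9>0)
P1→{A,C} P2→{R,S,T}

Survivors P1:{A,C} P2:{R,S,T}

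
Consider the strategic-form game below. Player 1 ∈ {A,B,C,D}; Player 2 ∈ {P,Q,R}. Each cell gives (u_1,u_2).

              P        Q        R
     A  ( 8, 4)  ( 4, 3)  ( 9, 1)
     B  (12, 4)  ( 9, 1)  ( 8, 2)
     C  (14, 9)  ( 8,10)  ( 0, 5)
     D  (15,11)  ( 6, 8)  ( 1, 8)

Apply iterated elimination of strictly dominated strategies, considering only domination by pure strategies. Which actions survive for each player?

P2 drop R (P beats it: A:4>1 B:4>2 C:9>5 D:11>8)
P1 drop A (B beats it: P:12>8 Q:9>4)
P1→{B,C,D} P2→{P,Q}

Survivors P1:{B,C,D} P2:{P,Q}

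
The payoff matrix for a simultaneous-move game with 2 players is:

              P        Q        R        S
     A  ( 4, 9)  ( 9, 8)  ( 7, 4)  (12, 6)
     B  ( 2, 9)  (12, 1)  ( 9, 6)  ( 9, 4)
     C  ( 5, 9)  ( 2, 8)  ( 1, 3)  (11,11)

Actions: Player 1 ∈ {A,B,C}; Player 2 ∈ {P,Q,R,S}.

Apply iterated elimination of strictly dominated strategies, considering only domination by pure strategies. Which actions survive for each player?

P2 drop Q (P beats it: A:9>8 B:9>1 C:9>8)
P2 drop R (P beats it: A:9>4 B:9>6 C:9>3)
P1 drop B (A beats it: P:4>2 S:12>9)
P1→{A,C} P2→{P,S}

IESDS → P1:{A,C} P2:{P,S}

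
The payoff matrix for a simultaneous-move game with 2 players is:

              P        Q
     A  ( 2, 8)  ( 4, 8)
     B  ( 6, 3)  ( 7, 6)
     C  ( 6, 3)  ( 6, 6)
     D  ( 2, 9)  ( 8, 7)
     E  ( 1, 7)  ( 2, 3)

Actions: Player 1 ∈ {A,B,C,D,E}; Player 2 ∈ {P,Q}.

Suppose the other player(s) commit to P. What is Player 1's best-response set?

argmax u_1 = {B,C}

u_1(A vs P) = 2
u_1(B vs P) = 6
u_1(C vs P) = 6
u_1(D vs P) = 2
u_1(E vs P) = 1
max payoff 6 at {B,C}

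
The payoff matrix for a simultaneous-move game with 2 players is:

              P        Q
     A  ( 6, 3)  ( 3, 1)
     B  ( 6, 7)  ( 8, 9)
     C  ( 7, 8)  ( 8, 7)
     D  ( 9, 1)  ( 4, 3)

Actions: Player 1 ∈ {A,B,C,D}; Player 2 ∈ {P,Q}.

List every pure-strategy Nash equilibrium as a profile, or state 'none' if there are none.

(A,P): not NE [P1→D gives 9>6]
(A,Q): not NE [P1→C gives 8>3; P2→P gives 3>1]
(B,P): not NE [P1→D gives 9>6; P2→Q gives 9>7]
(B,Q): NE
(C,P): not NE [P1→D gives 9>7]
(C,Q): not NE [P2→P gives 8>7]
(D,P): not NE [P2→Q gives 3>1]
(D,Q): not NE [P1→C gives 8>4]

PSNE = {(B,Q)}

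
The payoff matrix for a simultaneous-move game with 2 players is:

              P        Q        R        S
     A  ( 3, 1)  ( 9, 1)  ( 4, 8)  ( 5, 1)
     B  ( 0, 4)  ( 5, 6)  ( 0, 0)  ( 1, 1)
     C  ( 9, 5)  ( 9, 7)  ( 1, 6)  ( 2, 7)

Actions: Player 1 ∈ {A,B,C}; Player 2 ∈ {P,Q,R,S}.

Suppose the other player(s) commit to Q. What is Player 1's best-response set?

u_1(A vs Q) = 9
u_1(B vs Q) = 5
u_1(C vs Q) = 9
max payoff 9 at {A,C}

argmax u_1 = {A,C}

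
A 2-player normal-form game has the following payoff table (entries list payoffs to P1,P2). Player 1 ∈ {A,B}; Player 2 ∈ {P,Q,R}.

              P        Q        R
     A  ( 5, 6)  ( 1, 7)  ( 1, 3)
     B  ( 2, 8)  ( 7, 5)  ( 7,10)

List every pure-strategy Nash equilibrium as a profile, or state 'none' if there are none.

NE set: (B,R)

(A,P): not NE [P2→Q gives 7>6]
(A,Q): not NE [P1→B gives 7>1]
(A,R): not NE [P1→B gives 7>1; P2→Q gives 7>3]
(B,P): not NE [P1→A gives 5>2; P2→R gives 10>8]
(B,Q): not NE [P2→R gives 10>5]
(B,R): NE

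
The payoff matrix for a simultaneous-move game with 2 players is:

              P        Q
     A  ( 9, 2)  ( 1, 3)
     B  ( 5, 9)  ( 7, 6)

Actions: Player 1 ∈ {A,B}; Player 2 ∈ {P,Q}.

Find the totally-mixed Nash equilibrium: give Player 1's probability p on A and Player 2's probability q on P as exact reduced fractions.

P1 mixes 3/4 on A; P2 mixes 3/5 on P

P1 indiff ⇒ q·9+(1-q)·1 = q·5+(1-q)·7 ⇒ q(4) = (1-q)(6) ⇒ q = 3/5
P2 indiff ⇒ p·2+(1-p)·9 = p·3+(1-p)·6 ⇒ p(-1) = (1-p)(-3) ⇒ p = 3/4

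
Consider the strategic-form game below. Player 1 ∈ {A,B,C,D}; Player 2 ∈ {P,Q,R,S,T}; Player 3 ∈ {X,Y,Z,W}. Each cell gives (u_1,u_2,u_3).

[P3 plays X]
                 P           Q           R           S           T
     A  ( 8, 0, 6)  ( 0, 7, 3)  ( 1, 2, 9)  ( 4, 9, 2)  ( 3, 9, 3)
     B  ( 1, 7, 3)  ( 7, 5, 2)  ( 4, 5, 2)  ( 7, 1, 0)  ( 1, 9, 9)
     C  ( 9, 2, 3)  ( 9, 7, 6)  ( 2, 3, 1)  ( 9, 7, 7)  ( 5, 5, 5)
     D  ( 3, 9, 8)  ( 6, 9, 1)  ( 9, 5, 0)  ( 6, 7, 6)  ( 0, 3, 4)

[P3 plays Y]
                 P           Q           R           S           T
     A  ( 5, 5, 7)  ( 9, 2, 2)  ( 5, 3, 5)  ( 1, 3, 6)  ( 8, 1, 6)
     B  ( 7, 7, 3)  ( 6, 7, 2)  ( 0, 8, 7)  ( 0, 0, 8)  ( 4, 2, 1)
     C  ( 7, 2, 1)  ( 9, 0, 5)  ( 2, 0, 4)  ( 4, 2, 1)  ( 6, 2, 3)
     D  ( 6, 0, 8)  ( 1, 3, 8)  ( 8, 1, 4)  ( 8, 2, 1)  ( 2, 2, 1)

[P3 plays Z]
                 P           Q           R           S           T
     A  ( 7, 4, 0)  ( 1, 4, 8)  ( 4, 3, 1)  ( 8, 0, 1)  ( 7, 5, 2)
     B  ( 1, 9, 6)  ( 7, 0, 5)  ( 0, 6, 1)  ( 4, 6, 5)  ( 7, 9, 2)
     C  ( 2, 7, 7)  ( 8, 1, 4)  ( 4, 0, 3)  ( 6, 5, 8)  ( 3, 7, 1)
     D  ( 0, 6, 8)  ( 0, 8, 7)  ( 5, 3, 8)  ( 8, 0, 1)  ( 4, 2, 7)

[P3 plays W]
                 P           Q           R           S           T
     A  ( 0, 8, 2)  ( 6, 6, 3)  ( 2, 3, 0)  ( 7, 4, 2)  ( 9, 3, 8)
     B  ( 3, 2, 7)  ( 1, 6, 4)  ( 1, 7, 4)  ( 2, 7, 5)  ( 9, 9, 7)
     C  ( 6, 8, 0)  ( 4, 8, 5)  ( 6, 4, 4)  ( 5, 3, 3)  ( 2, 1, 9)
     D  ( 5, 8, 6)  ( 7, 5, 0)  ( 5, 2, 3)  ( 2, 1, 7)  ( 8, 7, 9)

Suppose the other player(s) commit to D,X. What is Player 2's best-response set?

u_2(P vs D,X) = 9
u_2(Q vs D,X) = 9
u_2(R vs D,X) = 5
u_2(S vs D,X) = 7
u_2(T vs D,X) = 3
max payoff 9 at {P,Q}

P2 best: {P,Q}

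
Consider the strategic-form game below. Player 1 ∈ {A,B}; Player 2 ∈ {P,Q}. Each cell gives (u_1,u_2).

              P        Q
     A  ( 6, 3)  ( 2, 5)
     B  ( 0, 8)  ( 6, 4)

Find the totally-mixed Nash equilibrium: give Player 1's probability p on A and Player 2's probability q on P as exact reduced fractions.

p=2/3, q=2/5

P1 indiff ⇒ q·6+(1-q)·2 = q·0+(1-q)·6 ⇒ q(6) = (1-q)(4) ⇒ q = 2/5
P2 indiff ⇒ p·3+(1-p)·8 = p·5+(1-p)·4 ⇒ p(-2) = (1-p)(-4) ⇒ p = 2/3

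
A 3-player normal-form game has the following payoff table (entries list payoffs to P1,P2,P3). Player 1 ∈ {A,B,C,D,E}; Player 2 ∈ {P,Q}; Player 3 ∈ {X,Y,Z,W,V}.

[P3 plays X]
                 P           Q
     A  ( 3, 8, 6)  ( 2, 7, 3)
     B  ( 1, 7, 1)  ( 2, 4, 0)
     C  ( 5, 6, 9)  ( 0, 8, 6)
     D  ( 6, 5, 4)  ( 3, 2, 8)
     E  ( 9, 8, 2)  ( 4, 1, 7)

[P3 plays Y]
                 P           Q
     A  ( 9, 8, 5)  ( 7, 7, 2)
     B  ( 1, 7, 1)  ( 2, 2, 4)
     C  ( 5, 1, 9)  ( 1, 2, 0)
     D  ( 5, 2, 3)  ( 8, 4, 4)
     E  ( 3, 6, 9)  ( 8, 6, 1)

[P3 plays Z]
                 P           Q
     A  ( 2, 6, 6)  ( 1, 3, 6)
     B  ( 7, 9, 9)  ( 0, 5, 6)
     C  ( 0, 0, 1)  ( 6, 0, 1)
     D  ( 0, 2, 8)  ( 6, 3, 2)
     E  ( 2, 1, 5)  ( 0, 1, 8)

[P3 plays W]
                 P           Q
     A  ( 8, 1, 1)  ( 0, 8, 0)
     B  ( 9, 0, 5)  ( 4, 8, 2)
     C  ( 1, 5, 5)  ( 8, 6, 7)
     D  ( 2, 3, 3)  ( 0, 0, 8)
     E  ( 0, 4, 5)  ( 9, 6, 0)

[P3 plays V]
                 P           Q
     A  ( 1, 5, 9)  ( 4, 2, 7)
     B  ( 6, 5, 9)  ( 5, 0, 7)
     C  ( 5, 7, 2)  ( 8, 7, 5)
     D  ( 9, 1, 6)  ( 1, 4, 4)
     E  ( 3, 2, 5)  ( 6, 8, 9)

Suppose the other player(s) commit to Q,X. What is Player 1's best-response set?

BR_1 = {E}

u_1(A vs Q,X) = 2
u_1(B vs Q,X) = 2
u_1(C vs Q,X) = 0
u_1(D vs Q,X) = 3
u_1(E vs Q,X) = 4
max payoff 4 at {E}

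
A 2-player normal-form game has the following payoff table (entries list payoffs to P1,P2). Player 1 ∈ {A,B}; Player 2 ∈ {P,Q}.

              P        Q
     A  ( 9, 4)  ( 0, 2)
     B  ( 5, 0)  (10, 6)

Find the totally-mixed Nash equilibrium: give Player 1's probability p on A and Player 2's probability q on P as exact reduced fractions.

P1 indiff ⇒ q·9+(1-q)·0 = q·5+(1-q)·10 ⇒ q(4) = (1-q)(10) ⇒ q = 5/7
P2 indiff ⇒ p·4+(1-p)·0 = p·2+(1-p)·6 ⇒ p(2) = (1-p)(6) ⇒ p = 3/4

(p,q) = (3/4, 5/7)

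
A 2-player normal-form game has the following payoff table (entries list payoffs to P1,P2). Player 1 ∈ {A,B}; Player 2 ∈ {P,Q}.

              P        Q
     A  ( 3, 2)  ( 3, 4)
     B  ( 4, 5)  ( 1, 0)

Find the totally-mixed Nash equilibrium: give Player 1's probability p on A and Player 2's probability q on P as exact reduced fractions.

p=5/7, q=2/3

P1 indiff ⇒ q·3+(1-q)·3 = q·4+(1-q)·1 ⇒ q(-1) = (1-q)(-2) ⇒ q = 2/3
P2 indiff ⇒ p·2+(1-p)·5 = p·4+(1-p)·0 ⇒ p(-2) = (1-p)(-5) ⇒ p = 5/7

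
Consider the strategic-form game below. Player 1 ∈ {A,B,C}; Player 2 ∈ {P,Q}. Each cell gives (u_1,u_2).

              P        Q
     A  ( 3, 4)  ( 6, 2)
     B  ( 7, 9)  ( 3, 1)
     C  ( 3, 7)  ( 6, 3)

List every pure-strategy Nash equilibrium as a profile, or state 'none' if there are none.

NE set: (B,P)

(A,P): not NE [P1→B gives 7>3]
(A,Q): not NE [P2→P gives 4>2]
(B,P): NE
(B,Q): not NE [P1→C gives 6>3; P2→P gives 9>1]
(C,P): not NE [P1→B gives 7>3]
(C,Q): not NE [P2→P gives 7>3]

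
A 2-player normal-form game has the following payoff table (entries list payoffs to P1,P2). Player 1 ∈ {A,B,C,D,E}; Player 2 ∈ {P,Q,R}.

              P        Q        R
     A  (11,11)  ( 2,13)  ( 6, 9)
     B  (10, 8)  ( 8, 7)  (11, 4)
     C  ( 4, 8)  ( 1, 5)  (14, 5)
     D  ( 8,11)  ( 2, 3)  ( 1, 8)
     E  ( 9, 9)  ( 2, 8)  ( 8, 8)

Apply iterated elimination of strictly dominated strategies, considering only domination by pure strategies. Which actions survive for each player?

Survivors P1:{A,B} P2:{P,Q}

P1 drop D (B beats it: P:10>8 Q:8>2 R:11>1)
P1 drop E (B beats it: P:10>9 Q:8>2 R:11>8)
P2 drop R (P beats it: A:11>9 B:8>4 C:8>5)
P1 drop C (A beats it: P:11>4 Q:2>1)
P1→{A,B} P2→{P,Q}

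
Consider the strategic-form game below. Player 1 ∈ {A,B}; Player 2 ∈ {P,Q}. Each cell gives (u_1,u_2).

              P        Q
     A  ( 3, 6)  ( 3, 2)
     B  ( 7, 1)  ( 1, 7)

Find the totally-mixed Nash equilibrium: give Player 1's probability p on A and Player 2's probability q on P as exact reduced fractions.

P1 indiff ⇒ q·3+(1-q)·3 = q·7+(1-q)·1 ⇒ q(-4) = (1-q)(-2) ⇒ q = 1/3
P2 indiff ⇒ p·6+(1-p)·1 = p·2+(1-p)·7 ⇒ p(4) = (1-p)(6) ⇒ p = 3/5

p=3/5, q=1/3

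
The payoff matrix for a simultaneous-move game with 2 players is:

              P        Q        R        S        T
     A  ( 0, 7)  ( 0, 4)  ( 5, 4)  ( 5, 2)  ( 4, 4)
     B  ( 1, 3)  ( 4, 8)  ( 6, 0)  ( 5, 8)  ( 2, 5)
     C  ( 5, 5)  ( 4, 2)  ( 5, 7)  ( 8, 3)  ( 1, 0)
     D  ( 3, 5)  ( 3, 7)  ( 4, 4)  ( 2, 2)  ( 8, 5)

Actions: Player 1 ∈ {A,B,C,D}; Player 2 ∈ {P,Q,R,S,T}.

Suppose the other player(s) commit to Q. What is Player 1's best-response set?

u_1(A vs Q) = 0
u_1(B vs Q) = 4
u_1(C vs Q) = 4
u_1(D vs Q) = 3
max payoff 4 at {B,C}

argmax u_1 = {B,C}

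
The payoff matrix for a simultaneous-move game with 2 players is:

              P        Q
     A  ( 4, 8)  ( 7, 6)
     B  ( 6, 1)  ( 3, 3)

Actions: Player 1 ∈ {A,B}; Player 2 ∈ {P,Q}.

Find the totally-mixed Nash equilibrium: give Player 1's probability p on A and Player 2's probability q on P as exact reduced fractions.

P1 mixes 1/2 on A; P2 mixes 2/3 on P

P1 indiff ⇒ q·4+(1-q)·7 = q·6+(1-q)·3 ⇒ q(-2) = (1-q)(-4) ⇒ q = 2/3
P2 indiff ⇒ p·8+(1-p)·1 = p·6+(1-p)·3 ⇒ p(2) = (1-p)(2) ⇒ p = 1/2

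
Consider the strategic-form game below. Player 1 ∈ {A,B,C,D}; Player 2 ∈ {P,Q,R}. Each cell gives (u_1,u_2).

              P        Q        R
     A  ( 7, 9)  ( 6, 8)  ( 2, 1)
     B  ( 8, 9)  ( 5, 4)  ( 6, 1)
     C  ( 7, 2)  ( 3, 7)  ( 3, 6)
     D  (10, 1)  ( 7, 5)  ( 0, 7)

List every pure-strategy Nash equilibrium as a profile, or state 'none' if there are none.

(A,P): not NE [P1→D gives 10>7]
(A,Q): not NE [P1→D gives 7>6; P2→P gives 9>8]
(A,R): not NE [P1→B gives 6>2; P2→P gives 9>1]
(B,P): not NE [P1→D gives 10>8]
(B,Q): not NE [P1→D gives 7>5; P2→P gives 9>4]
(B,R): not NE [P2→P gives 9>1]
(C,P): not NE [P1→D gives 10>7; P2→Q gives 7>2]
(C,Q): not NE [P1→D gives 7>3]
(C,R): not NE [P1→B gives 6>3; P2→Q gives 7>6]
(D,P): not NE [P2→R gives 7>1]
(D,Q): not NE [P2→R gives 7>5]
(D,R): not NE [P1→B gives 6>0]

Equilibria: none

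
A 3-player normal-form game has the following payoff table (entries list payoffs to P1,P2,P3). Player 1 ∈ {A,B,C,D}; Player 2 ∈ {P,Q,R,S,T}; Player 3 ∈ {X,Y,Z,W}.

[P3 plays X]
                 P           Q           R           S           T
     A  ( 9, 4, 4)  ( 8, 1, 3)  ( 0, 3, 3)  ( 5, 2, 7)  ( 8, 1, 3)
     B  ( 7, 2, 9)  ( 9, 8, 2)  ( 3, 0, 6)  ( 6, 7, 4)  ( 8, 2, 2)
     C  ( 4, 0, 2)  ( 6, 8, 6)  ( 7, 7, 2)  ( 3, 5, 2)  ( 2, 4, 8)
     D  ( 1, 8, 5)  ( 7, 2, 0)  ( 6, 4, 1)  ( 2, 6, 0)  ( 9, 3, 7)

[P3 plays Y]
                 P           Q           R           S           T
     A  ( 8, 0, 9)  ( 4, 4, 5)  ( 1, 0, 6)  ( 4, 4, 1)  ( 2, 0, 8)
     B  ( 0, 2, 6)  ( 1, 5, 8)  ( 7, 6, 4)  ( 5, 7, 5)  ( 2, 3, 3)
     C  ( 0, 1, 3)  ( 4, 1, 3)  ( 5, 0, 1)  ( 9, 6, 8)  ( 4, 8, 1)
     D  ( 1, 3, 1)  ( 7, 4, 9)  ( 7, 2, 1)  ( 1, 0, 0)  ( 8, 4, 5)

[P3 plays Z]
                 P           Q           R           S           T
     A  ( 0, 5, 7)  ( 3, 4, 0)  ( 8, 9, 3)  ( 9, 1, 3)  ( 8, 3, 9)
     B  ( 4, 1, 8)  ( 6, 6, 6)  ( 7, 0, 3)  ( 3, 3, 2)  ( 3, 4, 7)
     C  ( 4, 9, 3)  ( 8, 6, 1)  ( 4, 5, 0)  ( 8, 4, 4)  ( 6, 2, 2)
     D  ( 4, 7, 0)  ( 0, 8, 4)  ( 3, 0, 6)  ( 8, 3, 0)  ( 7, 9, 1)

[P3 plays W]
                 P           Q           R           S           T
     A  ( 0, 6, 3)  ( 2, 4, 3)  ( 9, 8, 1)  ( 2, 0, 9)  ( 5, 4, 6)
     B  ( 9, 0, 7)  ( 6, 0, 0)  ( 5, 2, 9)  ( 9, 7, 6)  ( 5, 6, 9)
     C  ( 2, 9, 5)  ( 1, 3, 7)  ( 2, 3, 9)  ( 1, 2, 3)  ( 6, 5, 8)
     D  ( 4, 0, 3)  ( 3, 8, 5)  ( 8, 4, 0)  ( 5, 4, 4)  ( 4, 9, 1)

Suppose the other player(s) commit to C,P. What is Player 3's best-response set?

u_3(X vs C,P) = 2
u_3(Y vs C,P) = 3
u_3(Z vs C,P) = 3
u_3(W vs C,P) = 5
max payoff 5 at {W}

BR_3 = {W}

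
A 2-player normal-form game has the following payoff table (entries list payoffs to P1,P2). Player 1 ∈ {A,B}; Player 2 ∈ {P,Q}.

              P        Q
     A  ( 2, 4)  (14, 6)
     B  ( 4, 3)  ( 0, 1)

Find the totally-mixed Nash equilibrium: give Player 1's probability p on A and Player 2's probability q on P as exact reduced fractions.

P1 mixes 1/2 on A; P2 mixes 7/8 on P

P1 indiff ⇒ q·2+(1-q)·14 = q·4+(1-q)·0 ⇒ q(-2) = (1-q)(-14) ⇒ q = 7/8
P2 indiff ⇒ p·4+(1-p)·3 = p·6+(1-p)·1 ⇒ p(-2) = (1-p)(-2) ⇒ p = 1/2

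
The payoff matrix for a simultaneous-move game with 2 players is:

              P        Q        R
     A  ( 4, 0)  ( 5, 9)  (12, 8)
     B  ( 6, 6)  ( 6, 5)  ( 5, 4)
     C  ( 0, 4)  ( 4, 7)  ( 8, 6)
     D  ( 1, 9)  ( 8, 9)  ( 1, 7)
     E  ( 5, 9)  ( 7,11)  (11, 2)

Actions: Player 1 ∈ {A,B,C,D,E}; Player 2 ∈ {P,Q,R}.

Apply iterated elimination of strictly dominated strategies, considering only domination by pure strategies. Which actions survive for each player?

Survivors P1:{B,D,E} P2:{P,Q}

P1 drop C (A beats it: P:4>0 Q:5>4 R:12>8)
P2 drop R (Q beats it: A:9>8 B:5>4 D:9>7 E:11>2)
P1 drop A (B beats it: P:6>4 Q:6>5)
P1→{B,D,E} P2→{P,Q}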